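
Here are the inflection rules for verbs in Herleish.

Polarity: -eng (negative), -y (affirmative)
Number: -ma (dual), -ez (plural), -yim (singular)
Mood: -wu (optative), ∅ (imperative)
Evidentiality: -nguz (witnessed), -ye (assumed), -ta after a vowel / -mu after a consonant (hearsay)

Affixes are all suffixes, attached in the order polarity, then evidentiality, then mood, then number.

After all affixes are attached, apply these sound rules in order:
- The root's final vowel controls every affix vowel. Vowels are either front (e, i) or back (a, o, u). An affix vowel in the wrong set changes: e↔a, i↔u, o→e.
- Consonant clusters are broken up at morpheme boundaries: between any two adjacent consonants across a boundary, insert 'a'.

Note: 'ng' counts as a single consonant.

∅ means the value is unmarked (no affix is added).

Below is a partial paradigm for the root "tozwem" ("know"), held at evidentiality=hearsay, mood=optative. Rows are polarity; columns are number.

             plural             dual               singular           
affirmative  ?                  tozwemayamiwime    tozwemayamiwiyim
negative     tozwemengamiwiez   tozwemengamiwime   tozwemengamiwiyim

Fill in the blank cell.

tozwemayamiwiez

Attach polarity affirmative -y → tozwemy.
Attach evidentiality hearsay -mu (after consonant 'y') → tozwemymu.
Attach mood optative -wu → tozwemymuwu.
Attach number plural -ez → tozwemymuwuez.
Apply vowel harmony: tozwemymuwuez → tozwemymiwiez.
Apply epenthesis: tozwemymiwiez → tozwemayamiwiez.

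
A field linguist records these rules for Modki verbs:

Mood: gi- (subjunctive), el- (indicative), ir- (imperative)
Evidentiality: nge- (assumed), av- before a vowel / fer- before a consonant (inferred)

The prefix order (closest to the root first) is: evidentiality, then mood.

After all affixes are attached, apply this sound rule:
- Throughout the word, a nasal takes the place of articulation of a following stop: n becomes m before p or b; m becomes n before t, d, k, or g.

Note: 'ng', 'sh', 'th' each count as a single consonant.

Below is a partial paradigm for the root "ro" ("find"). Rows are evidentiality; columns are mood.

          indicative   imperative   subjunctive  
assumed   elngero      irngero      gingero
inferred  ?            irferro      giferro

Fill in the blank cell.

elferro

Attach evidentiality inferred fer- (before consonant 'r') → ferro.
Attach mood indicative el- → elferro.
Nasal assimilation: no change.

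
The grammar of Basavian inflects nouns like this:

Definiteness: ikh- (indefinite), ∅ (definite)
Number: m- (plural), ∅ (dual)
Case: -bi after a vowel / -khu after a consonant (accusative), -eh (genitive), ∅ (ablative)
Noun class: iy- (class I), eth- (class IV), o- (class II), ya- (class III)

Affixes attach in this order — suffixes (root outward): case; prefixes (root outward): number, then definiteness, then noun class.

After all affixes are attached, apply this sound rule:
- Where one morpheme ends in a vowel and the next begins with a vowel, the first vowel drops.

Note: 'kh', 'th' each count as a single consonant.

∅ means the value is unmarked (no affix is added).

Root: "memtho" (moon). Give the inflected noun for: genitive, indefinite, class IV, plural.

Attach number plural m- → mmemtho.
Attach definiteness indefinite ikh- → ikhmmemtho.
Attach noun class class IV eth- → ethikhmmemtho.
Attach case genitive -eh → ethikhmmemthoeh.
Apply vowel deletion: ethikhmmemthoeh → ethikhmmemtheh.

ethikhmmemtheh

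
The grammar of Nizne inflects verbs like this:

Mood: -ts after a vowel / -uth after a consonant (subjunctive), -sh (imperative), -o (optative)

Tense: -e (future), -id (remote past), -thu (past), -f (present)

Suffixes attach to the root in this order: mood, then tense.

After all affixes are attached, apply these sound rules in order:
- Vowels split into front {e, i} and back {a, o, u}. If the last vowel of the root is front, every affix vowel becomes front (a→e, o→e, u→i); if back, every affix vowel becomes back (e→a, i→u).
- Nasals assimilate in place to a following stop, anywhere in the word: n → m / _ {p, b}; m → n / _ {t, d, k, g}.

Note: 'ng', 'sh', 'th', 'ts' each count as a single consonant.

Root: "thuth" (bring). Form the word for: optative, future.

Attach mood optative -o → thutho.
Attach tense future -e → thuthoe.
Apply vowel harmony: thuthoe → thuthoa.
Nasal assimilation: no change.

thuthoa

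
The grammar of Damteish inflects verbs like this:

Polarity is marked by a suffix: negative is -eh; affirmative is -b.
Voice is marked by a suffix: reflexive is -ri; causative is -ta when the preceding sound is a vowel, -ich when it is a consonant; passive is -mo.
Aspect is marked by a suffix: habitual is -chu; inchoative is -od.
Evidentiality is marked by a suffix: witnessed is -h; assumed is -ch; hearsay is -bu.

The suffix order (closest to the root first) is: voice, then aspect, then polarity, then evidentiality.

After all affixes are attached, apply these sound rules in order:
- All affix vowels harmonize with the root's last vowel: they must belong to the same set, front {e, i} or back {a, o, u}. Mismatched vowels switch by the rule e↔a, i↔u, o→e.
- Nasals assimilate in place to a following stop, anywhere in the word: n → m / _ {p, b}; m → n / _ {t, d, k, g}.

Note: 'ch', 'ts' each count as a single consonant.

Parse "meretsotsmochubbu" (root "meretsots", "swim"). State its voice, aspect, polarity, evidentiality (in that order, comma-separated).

passive, habitual, affirmative, hearsay

Segment: meretsots-mo-chu-b-bu.
voice: -mo → passive.
aspect: -chu → habitual.
polarity: -b → affirmative.
evidentiality: -bu → hearsay.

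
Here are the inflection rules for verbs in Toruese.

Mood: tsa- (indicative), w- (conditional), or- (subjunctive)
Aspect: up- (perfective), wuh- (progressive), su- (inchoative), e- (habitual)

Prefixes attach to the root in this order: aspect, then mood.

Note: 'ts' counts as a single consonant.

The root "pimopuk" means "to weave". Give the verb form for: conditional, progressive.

wwuhpimopuk

Attach aspect progressive wuh- → wuhpimopuk.
Attach mood conditional w- → wwuhpimopuk.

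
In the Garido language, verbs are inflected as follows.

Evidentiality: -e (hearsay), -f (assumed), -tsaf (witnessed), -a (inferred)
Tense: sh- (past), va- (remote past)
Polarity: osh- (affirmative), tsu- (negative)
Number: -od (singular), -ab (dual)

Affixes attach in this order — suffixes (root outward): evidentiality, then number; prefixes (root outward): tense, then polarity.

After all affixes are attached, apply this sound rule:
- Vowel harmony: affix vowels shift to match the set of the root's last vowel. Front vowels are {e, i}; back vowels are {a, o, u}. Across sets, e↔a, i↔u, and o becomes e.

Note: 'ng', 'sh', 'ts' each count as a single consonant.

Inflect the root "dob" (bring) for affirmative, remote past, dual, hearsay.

oshvadobaab

Attach evidentiality hearsay -e → dobe.
Attach number dual -ab → dobeab.
Attach tense remote past va- → vadobeab.
Attach polarity affirmative osh- → oshvadobeab.
Apply vowel harmony: oshvadobeab → oshvadobaab.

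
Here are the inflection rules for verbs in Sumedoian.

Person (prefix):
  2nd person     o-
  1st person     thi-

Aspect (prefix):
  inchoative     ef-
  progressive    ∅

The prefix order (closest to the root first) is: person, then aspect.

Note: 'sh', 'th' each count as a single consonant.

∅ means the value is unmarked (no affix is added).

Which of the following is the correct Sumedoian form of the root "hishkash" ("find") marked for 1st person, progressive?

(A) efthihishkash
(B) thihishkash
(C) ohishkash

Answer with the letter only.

Attach person 1st person thi- → thihishkash.
aspect = progressive: zero marking, form stays thihishkash.
So the correct form is thihishkash, option (B).
(C) ohishkash is wrong: it uses 2nd person instead of 1st person for person.
(A) efthihishkash is wrong: it uses inchoative instead of progressive for aspect.

B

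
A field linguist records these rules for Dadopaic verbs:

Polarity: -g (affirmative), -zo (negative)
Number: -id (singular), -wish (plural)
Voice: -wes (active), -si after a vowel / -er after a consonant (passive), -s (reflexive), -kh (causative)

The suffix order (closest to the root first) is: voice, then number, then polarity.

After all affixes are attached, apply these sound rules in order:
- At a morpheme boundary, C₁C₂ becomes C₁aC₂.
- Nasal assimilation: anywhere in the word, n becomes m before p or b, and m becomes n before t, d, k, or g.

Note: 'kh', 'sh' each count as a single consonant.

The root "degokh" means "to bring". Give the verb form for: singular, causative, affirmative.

Attach voice causative -kh → degokhkh.
Attach number singular -id → degokhkhid.
Attach polarity affirmative -g → degokhkhidg.
Apply epenthesis: degokhkhidg → degokhakhidag.
Nasal assimilation: no change.

degokhakhidag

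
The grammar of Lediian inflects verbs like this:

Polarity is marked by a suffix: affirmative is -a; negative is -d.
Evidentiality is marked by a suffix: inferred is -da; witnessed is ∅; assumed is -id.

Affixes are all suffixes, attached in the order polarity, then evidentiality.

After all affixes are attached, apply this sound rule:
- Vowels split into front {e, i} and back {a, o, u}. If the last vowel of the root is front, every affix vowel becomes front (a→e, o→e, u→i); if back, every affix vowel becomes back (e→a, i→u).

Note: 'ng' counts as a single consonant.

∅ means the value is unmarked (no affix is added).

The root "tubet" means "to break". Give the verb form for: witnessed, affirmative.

Attach polarity affirmative -a → tubeta.
evidentiality = witnessed: zero marking, form stays tubeta.
Apply vowel harmony: tubeta → tubete.

tubete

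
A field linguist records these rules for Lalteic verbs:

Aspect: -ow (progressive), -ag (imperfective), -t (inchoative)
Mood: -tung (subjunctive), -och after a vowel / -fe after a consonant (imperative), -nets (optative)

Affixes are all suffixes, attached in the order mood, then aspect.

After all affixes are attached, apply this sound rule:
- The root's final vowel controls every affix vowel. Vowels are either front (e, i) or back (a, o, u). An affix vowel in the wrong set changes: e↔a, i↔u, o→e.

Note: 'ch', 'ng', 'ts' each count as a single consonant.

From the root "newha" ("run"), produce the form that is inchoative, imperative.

newhaocht

Attach mood imperative -och (after vowel 'a') → newhaoch.
Attach aspect inchoative -t → newhaocht.
Vowel harmony: no change.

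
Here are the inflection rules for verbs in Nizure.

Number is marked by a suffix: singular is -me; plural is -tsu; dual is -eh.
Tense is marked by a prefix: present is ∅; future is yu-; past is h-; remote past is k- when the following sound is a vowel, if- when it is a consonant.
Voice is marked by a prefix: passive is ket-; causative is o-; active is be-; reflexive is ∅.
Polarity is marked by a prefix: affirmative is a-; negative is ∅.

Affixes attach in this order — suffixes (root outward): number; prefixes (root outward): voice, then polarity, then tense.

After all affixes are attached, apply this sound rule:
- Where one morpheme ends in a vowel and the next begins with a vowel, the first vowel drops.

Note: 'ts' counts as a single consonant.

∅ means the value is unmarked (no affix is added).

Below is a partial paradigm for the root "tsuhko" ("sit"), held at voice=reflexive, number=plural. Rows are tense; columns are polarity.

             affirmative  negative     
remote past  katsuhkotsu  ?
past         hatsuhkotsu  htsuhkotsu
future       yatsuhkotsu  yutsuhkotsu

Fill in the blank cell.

iftsuhkotsu

voice = reflexive: zero marking, form stays tsuhko.
polarity = negative: zero marking, form stays tsuhko.
Attach tense remote past if- (before consonant 'ts') → iftsuhko.
Attach number plural -tsu → iftsuhkotsu.
Vowel deletion: no change.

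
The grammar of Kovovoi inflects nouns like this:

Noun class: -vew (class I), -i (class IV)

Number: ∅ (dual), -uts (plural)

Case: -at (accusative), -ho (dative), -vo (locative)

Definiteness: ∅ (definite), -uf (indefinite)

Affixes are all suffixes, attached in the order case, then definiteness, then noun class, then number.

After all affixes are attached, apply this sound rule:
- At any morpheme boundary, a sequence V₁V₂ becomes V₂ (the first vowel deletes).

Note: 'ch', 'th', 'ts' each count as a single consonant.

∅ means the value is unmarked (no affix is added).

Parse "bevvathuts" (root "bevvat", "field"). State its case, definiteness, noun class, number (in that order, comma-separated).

dative, definite, class IV, plural

Segment: bevvat-ho-i-uts.
case: -ho → dative.
definiteness: ∅ → definite.
noun class: -i → class IV.
number: -uts → plural.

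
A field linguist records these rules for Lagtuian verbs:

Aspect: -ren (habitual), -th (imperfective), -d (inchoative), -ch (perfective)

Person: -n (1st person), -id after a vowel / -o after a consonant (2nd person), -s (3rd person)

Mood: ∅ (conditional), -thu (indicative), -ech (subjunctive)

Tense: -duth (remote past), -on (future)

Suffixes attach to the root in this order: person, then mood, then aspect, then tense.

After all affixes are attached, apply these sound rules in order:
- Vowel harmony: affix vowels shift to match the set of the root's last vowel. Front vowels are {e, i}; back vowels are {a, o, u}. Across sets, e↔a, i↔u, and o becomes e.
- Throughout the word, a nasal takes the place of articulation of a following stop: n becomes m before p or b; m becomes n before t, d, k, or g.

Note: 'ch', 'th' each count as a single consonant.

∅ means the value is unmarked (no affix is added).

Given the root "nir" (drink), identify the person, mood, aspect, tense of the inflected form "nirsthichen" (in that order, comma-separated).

Segment: nir-s-thu-ch-on.
person: -s → 3rd person.
mood: -thu → indicative.
aspect: -ch → perfective.
tense: -on → future.

3rd person, indicative, perfective, future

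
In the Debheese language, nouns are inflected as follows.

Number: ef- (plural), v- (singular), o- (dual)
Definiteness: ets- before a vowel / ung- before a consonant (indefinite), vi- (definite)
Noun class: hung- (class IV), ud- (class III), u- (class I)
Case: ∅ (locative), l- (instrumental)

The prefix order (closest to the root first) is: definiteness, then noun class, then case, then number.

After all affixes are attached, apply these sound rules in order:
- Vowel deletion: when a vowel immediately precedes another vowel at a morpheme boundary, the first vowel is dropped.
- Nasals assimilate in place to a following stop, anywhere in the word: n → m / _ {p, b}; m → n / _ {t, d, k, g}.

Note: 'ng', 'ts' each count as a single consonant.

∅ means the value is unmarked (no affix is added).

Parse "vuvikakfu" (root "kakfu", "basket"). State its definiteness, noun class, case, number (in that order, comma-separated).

definite, class I, locative, singular

Segment: v-u-vi-kakfu.
definiteness: vi- → definite.
noun class: u- → class I.
case: ∅ → locative.
number: v- → singular.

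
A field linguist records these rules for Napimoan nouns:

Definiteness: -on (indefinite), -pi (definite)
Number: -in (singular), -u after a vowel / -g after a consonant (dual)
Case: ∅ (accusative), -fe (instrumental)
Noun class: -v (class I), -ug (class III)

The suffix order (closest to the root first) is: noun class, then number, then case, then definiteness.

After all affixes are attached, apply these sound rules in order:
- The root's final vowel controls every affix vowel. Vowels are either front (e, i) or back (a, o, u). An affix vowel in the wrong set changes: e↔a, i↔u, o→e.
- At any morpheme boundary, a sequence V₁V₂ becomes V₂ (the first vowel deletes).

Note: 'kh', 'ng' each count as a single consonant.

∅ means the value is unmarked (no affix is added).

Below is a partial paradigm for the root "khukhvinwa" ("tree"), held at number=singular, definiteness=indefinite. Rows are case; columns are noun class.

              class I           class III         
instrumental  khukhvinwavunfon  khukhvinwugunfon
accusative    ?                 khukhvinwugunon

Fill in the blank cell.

Attach noun class class I -v → khukhvinwav.
Attach number singular -in → khukhvinwavin.
case = accusative: zero marking, form stays khukhvinwavin.
Attach definiteness indefinite -on → khukhvinwavinon.
Apply vowel harmony: khukhvinwavinon → khukhvinwavunon.
Vowel deletion: no change.

khukhvinwavunon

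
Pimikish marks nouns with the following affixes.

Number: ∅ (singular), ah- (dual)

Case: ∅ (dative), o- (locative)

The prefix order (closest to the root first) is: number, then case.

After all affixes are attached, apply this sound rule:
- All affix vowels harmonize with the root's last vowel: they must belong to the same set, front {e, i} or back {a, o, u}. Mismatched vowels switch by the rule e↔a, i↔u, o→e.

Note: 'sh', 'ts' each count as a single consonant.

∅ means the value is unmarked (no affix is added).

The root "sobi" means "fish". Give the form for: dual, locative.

eehsobi

Attach number dual ah- → ahsobi.
Attach case locative o- → oahsobi.
Apply vowel harmony: oahsobi → eehsobi.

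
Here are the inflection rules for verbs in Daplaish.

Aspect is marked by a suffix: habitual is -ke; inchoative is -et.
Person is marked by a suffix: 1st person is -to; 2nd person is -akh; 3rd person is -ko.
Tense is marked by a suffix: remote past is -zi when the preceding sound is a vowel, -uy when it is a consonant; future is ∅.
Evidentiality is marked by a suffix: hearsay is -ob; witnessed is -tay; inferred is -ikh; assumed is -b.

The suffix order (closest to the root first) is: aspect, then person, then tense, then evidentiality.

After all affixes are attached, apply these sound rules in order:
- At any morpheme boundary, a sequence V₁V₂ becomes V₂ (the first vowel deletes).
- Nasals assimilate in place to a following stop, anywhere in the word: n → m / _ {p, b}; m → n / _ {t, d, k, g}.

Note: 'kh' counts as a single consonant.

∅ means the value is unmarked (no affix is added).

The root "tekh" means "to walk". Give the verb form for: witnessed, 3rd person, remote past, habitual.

Attach aspect habitual -ke → tekhke.
Attach person 3rd person -ko → tekhkeko.
Attach tense remote past -zi (after vowel 'o') → tekhkekozi.
Attach evidentiality witnessed -tay → tekhkekozitay.
Vowel deletion: no change.
Nasal assimilation: no change.

tekhkekozitay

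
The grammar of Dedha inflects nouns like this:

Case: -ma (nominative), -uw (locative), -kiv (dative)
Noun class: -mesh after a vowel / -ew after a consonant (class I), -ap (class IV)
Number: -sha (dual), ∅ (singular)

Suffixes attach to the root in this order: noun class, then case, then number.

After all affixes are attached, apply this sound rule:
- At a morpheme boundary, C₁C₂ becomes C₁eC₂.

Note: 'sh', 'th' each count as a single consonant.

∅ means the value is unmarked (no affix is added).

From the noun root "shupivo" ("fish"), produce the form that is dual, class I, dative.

shupivomeshekivesha

Attach noun class class I -mesh (after vowel 'o') → shupivomesh.
Attach case dative -kiv → shupivomeshkiv.
Attach number dual -sha → shupivomeshkivsha.
Apply epenthesis: shupivomeshkivsha → shupivomeshekivesha.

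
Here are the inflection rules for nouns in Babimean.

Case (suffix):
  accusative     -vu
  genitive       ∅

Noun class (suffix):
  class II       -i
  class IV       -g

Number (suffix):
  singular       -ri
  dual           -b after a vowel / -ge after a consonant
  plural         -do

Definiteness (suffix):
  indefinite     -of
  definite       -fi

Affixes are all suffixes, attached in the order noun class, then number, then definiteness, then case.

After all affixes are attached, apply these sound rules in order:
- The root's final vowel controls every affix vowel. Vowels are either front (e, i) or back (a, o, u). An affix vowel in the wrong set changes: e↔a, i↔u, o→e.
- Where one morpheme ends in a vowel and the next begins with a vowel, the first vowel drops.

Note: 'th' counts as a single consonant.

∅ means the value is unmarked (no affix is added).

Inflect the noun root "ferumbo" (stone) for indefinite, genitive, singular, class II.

Attach noun class class II -i → ferumboi.
Attach number singular -ri → ferumboiri.
Attach definiteness indefinite -of → ferumboiriof.
case = genitive: zero marking, form stays ferumboiriof.
Apply vowel harmony: ferumboiriof → ferumbouruof.
Apply vowel deletion: ferumbouruof → ferumburof.

ferumburof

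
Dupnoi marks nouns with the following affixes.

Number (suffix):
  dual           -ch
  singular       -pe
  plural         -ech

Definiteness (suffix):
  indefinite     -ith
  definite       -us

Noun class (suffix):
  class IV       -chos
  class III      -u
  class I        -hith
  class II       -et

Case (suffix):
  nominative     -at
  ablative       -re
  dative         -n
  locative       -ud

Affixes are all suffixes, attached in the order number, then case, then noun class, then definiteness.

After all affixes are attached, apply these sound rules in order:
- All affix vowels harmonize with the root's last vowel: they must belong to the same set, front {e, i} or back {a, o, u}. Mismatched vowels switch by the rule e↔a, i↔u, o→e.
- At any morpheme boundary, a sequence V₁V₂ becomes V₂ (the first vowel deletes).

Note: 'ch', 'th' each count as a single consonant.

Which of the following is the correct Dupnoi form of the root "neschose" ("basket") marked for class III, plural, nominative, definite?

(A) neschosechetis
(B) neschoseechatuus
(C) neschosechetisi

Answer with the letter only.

A

Attach number plural -ech → neschoseech.
Attach case nominative -at → neschoseechat.
Attach noun class class III -u → neschoseechatu.
Attach definiteness definite -us → neschoseechatuus.
Apply vowel harmony: neschoseechatuus → neschoseechetiis.
Apply vowel deletion: neschoseechetiis → neschosechetis.
So the correct form is neschosechetis, option (A).
(B) neschoseechatuus is wrong: it fails to apply the sound rule(s).
(C) neschosechetisi is wrong: it has the affixes in the wrong order.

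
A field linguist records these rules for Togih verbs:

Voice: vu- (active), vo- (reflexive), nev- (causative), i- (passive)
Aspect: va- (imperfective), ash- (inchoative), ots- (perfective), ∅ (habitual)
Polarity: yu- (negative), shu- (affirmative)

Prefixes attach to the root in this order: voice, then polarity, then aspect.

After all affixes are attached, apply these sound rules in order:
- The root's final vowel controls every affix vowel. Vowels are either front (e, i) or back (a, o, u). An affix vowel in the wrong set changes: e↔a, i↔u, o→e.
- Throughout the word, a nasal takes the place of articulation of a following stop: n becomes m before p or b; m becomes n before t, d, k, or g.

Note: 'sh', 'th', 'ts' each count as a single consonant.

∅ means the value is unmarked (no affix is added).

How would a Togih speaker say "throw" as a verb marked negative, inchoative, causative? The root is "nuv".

Attach voice causative nev- → nevnuv.
Attach polarity negative yu- → yunevnuv.
Attach aspect inchoative ash- → ashyunevnuv.
Apply vowel harmony: ashyunevnuv → ashyunavnuv.
Nasal assimilation: no change.

ashyunavnuv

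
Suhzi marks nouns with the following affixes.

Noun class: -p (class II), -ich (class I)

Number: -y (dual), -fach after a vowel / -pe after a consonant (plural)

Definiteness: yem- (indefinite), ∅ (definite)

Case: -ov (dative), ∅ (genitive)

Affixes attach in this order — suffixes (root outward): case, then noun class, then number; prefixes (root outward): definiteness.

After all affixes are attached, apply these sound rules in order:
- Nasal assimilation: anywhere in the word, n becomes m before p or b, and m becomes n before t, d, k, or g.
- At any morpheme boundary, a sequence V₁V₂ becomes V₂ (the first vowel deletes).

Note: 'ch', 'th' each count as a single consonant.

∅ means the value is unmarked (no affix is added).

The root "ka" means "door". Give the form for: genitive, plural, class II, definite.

kappe

case = genitive: zero marking, form stays ka.
Attach noun class class II -p → kap.
definiteness = definite: zero marking, form stays kap.
Attach number plural -pe (after consonant 'p') → kappe.
Nasal assimilation: no change.
Vowel deletion: no change.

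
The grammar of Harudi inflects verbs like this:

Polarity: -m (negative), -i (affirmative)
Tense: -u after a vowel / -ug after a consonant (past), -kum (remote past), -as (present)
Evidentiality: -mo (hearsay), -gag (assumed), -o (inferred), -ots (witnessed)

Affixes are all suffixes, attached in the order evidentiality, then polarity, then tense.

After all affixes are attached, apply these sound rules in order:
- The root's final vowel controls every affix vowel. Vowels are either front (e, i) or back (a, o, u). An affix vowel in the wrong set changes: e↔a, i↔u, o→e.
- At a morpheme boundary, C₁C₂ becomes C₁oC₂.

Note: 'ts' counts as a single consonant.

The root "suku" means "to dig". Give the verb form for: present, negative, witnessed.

sukuotsomas

Attach evidentiality witnessed -ots → sukuots.
Attach polarity negative -m → sukuotsm.
Attach tense present -as → sukuotsmas.
Vowel harmony: no change.
Apply epenthesis: sukuotsmas → sukuotsomas.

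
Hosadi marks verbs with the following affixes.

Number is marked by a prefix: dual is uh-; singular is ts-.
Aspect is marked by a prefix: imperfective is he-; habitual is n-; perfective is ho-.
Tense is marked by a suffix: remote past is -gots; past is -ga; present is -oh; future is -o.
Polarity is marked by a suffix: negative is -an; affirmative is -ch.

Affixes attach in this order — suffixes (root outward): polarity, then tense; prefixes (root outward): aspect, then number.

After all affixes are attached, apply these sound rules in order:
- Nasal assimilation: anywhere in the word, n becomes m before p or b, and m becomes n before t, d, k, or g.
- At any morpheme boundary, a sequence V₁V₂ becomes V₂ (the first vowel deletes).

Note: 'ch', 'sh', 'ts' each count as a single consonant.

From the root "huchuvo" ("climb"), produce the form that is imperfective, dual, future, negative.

Attach polarity negative -an → huchuvoan.
Attach tense future -o → huchuvoano.
Attach aspect imperfective he- → hehuchuvoano.
Attach number dual uh- → uhhehuchuvoano.
Nasal assimilation: no change.
Apply vowel deletion: uhhehuchuvoano → uhhehuchuvano.

uhhehuchuvano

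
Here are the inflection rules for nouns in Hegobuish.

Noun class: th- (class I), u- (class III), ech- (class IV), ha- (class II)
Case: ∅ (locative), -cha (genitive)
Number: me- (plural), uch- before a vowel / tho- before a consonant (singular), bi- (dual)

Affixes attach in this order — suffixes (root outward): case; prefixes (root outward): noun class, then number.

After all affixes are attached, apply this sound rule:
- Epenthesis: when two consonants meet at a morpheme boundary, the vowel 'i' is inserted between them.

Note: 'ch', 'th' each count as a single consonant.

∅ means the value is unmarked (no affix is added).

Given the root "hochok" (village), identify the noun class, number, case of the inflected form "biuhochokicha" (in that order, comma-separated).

Segment: bi-u-hochok-cha.
noun class: u- → class III.
number: bi- → dual.
case: -cha → genitive.

class III, dual, genitive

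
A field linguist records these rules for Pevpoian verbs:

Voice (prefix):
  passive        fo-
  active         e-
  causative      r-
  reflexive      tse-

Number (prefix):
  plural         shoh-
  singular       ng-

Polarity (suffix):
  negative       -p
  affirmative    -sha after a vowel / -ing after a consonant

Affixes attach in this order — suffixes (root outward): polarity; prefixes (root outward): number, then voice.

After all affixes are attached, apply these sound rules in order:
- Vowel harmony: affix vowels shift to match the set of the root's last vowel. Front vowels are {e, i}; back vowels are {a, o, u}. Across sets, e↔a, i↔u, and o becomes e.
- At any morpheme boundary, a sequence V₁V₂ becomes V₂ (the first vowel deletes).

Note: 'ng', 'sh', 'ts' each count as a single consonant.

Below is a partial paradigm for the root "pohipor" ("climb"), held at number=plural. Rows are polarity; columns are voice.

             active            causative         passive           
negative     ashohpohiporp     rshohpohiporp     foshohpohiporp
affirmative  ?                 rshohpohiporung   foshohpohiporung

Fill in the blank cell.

Attach polarity affirmative -ing (after consonant 'r') → pohiporing.
Attach number plural shoh- → shohpohiporing.
Attach voice active e- → eshohpohiporing.
Apply vowel harmony: eshohpohiporing → ashohpohiporung.
Vowel deletion: no change.

ashohpohiporung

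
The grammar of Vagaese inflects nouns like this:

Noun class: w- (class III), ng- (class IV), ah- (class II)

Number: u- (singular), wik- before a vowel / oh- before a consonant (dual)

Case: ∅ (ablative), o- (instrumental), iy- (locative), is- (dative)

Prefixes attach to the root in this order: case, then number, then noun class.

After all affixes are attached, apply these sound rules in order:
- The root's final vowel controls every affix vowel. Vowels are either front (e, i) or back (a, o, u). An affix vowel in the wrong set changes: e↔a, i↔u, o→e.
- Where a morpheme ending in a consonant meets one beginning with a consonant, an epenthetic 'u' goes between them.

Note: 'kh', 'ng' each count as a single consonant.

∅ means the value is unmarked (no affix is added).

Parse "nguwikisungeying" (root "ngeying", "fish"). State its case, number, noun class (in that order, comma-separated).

dative, dual, class IV

Segment: ng-wik-is-ngeying.
case: is- → dative.
number: wik/oh- → dual.
noun class: ng- → class IV.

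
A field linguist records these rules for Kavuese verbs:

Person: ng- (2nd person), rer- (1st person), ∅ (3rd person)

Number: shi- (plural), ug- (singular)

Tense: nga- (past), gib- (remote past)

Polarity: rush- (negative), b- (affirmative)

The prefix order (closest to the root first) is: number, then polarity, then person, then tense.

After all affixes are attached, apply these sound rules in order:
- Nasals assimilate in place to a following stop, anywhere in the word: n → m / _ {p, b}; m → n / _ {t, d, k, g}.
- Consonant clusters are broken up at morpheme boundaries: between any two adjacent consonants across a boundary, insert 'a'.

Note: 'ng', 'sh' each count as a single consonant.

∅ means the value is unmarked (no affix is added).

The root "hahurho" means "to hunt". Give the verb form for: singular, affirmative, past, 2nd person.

Attach number singular ug- → ughahurho.
Attach polarity affirmative b- → bughahurho.
Attach person 2nd person ng- → ngbughahurho.
Attach tense past nga- → ngangbughahurho.
Nasal assimilation: no change.
Apply epenthesis: ngangbughahurho → ngangabugahahurho.

ngangabugahahurho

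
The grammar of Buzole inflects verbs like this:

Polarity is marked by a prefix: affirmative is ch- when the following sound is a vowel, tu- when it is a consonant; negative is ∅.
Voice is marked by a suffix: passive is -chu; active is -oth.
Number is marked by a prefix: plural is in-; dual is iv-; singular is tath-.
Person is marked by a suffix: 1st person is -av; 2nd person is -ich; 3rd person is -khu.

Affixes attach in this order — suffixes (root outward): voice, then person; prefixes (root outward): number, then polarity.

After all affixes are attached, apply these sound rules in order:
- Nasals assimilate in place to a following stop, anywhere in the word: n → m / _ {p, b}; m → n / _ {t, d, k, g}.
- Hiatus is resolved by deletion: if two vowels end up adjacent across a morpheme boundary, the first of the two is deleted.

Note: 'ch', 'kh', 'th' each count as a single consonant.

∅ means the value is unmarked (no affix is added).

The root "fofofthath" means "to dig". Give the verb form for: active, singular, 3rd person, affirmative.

tutathfofofthathothkhu

Attach number singular tath- → tathfofofthath.
Attach voice active -oth → tathfofofthathoth.
Attach polarity affirmative tu- (before consonant 't') → tutathfofofthathoth.
Attach person 3rd person -khu → tutathfofofthathothkhu.
Nasal assimilation: no change.
Vowel deletion: no change.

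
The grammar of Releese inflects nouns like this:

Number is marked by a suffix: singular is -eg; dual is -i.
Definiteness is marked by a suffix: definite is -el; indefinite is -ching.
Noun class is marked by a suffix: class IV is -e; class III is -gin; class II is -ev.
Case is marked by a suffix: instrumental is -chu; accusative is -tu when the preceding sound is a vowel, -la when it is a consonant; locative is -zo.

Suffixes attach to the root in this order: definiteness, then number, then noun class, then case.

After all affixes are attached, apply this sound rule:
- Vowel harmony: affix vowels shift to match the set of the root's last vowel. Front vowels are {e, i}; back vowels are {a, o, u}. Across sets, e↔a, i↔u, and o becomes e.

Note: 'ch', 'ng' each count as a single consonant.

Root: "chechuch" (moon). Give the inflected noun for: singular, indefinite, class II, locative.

Attach definiteness indefinite -ching → chechuchching.
Attach number singular -eg → chechuchchingeg.
Attach noun class class II -ev → chechuchchingegev.
Attach case locative -zo → chechuchchingegevzo.
Apply vowel harmony: chechuchchingegevzo → chechuchchungagavzo.

chechuchchungagavzo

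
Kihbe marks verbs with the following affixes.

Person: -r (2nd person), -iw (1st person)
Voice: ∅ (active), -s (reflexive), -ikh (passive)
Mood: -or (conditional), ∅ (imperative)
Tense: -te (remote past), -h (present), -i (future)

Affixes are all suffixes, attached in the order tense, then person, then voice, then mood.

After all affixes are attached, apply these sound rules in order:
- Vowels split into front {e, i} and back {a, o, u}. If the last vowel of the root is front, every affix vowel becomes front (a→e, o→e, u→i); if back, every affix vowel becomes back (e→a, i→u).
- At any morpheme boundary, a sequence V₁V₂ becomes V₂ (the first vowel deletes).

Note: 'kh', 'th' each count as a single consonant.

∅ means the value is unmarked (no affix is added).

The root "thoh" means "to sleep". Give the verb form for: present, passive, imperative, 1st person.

Attach tense present -h → thohh.
Attach person 1st person -iw → thohhiw.
Attach voice passive -ikh → thohhiwikh.
mood = imperative: zero marking, form stays thohhiwikh.
Apply vowel harmony: thohhiwikh → thohhuwukh.
Vowel deletion: no change.

thohhuwukh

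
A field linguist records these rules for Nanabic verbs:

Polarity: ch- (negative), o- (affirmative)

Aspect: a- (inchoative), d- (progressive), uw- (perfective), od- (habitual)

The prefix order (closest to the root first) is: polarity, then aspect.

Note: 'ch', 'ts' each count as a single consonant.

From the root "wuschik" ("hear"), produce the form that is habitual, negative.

odchwuschik

Attach polarity negative ch- → chwuschik.
Attach aspect habitual od- → odchwuschik.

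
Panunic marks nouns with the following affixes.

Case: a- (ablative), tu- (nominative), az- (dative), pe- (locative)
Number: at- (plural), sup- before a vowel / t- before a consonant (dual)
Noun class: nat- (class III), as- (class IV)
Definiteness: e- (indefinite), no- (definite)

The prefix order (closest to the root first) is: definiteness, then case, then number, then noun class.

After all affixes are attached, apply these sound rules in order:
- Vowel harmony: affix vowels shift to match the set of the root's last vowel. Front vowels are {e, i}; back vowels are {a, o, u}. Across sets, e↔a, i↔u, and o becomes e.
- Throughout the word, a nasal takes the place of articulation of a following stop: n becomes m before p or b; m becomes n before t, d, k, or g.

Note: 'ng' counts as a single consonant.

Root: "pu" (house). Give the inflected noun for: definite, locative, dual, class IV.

astpanopu

Attach definiteness definite no- → nopu.
Attach case locative pe- → penopu.
Attach number dual t- (before consonant 'p') → tpenopu.
Attach noun class class IV as- → astpenopu.
Apply vowel harmony: astpenopu → astpanopu.
Nasal assimilation: no change.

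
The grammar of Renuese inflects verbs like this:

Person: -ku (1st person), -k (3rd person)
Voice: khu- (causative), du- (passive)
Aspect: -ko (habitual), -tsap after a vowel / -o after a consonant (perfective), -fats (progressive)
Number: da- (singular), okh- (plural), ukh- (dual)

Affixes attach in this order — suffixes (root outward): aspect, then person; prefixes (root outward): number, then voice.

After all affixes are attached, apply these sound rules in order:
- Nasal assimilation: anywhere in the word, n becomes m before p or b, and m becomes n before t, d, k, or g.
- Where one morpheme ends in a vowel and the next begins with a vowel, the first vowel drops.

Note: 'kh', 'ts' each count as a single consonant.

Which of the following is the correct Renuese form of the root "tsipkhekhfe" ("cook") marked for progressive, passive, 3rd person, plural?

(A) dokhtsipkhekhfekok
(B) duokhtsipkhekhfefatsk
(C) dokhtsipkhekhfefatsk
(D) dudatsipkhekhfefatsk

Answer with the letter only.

Attach aspect progressive -fats → tsipkhekhfefats.
Attach person 3rd person -k → tsipkhekhfefatsk.
Attach number plural okh- → okhtsipkhekhfefatsk.
Attach voice passive du- → duokhtsipkhekhfefatsk.
Nasal assimilation: no change.
Apply vowel deletion: duokhtsipkhekhfefatsk → dokhtsipkhekhfefatsk.
So the correct form is dokhtsipkhekhfefatsk, option (C).
(B) duokhtsipkhekhfefatsk is wrong: it fails to apply the sound rule(s).
(A) dokhtsipkhekhfekok is wrong: it uses habitual instead of progressive for aspect.
(D) dudatsipkhekhfefatsk is wrong: it uses singular instead of plural for number.

C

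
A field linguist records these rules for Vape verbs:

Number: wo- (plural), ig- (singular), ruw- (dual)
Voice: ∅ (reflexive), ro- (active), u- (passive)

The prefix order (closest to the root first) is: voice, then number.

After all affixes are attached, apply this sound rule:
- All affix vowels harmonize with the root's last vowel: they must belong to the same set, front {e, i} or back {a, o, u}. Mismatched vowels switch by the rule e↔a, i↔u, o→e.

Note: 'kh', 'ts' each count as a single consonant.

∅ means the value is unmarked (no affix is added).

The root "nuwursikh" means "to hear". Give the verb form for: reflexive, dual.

riwnuwursikh

voice = reflexive: zero marking, form stays nuwursikh.
Attach number dual ruw- → ruwnuwursikh.
Apply vowel harmony: ruwnuwursikh → riwnuwursikh.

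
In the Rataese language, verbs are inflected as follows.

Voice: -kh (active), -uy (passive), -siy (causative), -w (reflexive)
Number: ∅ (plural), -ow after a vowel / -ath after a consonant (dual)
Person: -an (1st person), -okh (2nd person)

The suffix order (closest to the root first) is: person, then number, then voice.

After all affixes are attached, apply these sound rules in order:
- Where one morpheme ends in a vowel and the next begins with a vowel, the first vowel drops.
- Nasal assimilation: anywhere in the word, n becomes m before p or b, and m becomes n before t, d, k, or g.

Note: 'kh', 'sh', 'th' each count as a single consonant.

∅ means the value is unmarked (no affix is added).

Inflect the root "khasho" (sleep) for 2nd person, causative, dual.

Attach person 2nd person -okh → khashookh.
Attach number dual -ath (after consonant 'kh') → khashookhath.
Attach voice causative -siy → khashookhathsiy.
Apply vowel deletion: khashookhathsiy → khashokhathsiy.
Nasal assimilation: no change.

khashokhathsiy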